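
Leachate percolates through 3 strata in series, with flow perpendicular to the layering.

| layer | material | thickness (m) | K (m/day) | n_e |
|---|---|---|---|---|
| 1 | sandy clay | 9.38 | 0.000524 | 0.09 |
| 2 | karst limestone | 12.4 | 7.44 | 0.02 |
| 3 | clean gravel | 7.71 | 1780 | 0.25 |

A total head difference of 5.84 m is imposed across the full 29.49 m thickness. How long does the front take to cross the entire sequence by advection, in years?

25.3

With flow normal to the layers, continuity requires the same specific discharge q through every layer.
Σ(b_i/K_i) = 9.38/0.000524 + 12.4/7.44 + 7.71/1780 = 17902 d.
q = Δh / Σ(b_i/K_i) = 5.84 / 17902 = 0.0003262 m/day.
In each layer the seepage velocity is v_i = q/n_i, so the layer transit time is t_i = b_i·n_i / q:
  layer 1 (sandy clay): t_1 = 9.38 × 0.09 / 0.0003262 = 2588 d
  layer 2 (karst limestone): t_2 = 12.4 × 0.02 / 0.0003262 = 760.2 d
  layer 3 (clean gravel): t_3 = 7.71 × 0.25 / 0.0003262 = 5909 d
Total t = Σ t_i = 9257 days = 25.34 years.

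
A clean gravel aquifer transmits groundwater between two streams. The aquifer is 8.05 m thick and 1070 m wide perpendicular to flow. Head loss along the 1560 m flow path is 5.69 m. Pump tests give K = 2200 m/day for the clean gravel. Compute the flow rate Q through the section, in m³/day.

Cross-sectional area A = 1070 × 8.05 = 8614 m².
Hydraulic gradient i = Δh / L = 5.69 / 1560 = 0.003647.
Darcy's law: Q = K · A · i = 2200 × 8614 × 0.003647 = 69118 m³/day.

69100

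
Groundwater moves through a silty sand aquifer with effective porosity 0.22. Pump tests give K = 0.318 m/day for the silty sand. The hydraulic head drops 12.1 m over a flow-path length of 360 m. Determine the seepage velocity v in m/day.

Hydraulic gradient i = Δh / L = 12.1 / 360 = 0.03361.
Darcy flux q = K · i = 0.3180 × 0.03361 = 0.01069 m/day.
Seepage velocity v = q / n_e = 0.01069 / 0.22 = 0.04858 m/day.

0.0486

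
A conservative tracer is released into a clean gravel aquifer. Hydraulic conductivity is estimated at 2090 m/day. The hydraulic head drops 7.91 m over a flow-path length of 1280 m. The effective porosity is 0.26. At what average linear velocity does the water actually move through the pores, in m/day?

Hydraulic gradient i = Δh / L = 7.91 / 1280 = 0.006180.
Darcy flux q = K · i = 2090 × 0.006180 = 12.92 m/day.
Seepage velocity v = q / n_e = 12.92 / 0.26 = 49.68 m/day.

49.7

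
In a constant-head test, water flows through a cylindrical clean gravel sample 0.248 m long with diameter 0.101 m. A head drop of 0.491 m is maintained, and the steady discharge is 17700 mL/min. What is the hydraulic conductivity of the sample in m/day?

1610

Cross-sectional area A = π·(d/2)² = π × (0.101/2)² = 0.008012 m².
Convert discharge: 17700 mL/min = 0.0002950 m³/s.
Darcy's law rearranged: K = Q·L / (A·Δh) = 0.0002950 × 0.248 / (0.008012 × 0.491) = 0.01860 m/s = 1607 m/day.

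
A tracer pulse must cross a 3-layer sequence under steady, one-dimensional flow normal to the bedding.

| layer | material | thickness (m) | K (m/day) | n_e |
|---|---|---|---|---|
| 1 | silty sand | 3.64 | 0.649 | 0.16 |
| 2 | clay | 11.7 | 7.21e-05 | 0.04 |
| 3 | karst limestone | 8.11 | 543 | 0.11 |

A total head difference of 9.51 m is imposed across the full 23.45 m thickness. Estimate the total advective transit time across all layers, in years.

With flow normal to the layers, continuity requires the same specific discharge q through every layer.
Σ(b_i/K_i) = 3.64/0.649 + 11.7/7.21e-05 + 8.11/543 = 1.623e+05 d.
q = Δh / Σ(b_i/K_i) = 9.51 / 1.623e+05 = 5.860e-05 m/day.
In each layer the seepage velocity is v_i = q/n_i, so the layer transit time is t_i = b_i·n_i / q:
  layer 1 (silty sand): t_1 = 3.64 × 0.16 / 5.860e-05 = 9938 d
  layer 2 (clay): t_2 = 11.7 × 0.04 / 5.860e-05 = 7986 d
  layer 3 (karst limestone): t_3 = 8.11 × 0.11 / 5.860e-05 = 15223 d
Total t = Σ t_i = 33147 days = 90.75 years.

90.8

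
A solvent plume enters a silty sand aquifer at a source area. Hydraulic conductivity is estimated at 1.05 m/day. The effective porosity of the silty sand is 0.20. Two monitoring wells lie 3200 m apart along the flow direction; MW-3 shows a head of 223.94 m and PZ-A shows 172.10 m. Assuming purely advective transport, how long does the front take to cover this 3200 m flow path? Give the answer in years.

Hydraulic gradient i = (223.94 − 172.10) / 3200 = 51.84 / 3200 = 0.01620.
Darcy flux q = K · i = 1.050 × 0.01620 = 0.01701 m/day.
Seepage velocity v = q / n_e = 0.01701 / 0.20 = 0.08505 m/day.
Travel time t = L / v = 3200 / 0.08505 = 37625 days = 103.0 years.

103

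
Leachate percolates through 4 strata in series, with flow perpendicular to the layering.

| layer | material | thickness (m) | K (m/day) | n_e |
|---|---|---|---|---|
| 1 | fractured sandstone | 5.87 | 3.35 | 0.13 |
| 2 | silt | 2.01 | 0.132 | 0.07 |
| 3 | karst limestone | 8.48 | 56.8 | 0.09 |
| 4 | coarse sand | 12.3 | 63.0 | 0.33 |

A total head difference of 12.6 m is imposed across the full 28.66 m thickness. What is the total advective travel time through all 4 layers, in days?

7.87

With flow normal to the layers, continuity requires the same specific discharge q through every layer.
Σ(b_i/K_i) = 5.87/3.35 + 2.01/0.132 + 8.48/56.8 + 12.3/63.0 = 17.32 d.
q = Δh / Σ(b_i/K_i) = 12.6 / 17.32 = 0.7273 m/day.
In each layer the seepage velocity is v_i = q/n_i, so the layer transit time is t_i = b_i·n_i / q:
  layer 1 (fractured sandstone): t_1 = 5.87 × 0.13 / 0.7273 = 1.049 d
  layer 2 (silt): t_2 = 2.01 × 0.07 / 0.7273 = 0.1935 d
  layer 3 (karst limestone): t_3 = 8.48 × 0.09 / 0.7273 = 1.049 d
  layer 4 (coarse sand): t_4 = 12.3 × 0.33 / 0.7273 = 5.581 d
Total t = Σ t_i = 7.873 days.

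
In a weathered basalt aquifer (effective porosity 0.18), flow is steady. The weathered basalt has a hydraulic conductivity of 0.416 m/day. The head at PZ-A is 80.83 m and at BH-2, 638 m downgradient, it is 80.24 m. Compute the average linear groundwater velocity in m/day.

Hydraulic gradient i = (80.83 − 80.24) / 638 = 0.59 / 638 = 0.0009248.
Darcy flux q = K · i = 0.4160 × 0.0009248 = 0.0003847 m/day.
Seepage velocity v = q / n_e = 0.0003847 / 0.18 = 0.002137 m/day.

0.00214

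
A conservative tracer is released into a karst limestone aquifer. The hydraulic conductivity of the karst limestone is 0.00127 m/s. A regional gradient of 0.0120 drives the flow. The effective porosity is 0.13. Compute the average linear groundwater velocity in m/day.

10.1

Convert K: 0.00127 m/s × 86400 = 109.7 m/day.
Hydraulic gradient i = 0.0120.
Darcy flux q = K · i = 109.7 × 0.01200 = 1.317 m/day.
Seepage velocity v = q / n_e = 1.317 / 0.13 = 10.13 m/day.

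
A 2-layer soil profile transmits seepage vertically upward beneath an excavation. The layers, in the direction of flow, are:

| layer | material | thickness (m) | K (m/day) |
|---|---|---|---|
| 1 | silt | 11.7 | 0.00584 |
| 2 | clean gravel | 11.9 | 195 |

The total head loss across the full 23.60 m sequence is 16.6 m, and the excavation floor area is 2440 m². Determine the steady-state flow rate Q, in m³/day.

Flow is perpendicular to layering, so the layers act in series and the equivalent K is the thickness-weighted harmonic mean.
Total thickness L = 11.7 + 11.9 = 23.60 m.
Σ(b_i/K_i) = 11.7/0.00584 + 11.9/195 = 2003 d.
K_eq = L / Σ(b_i/K_i) = 23.60 / 2003 = 0.01178 m/day.
Q = K_eq · A · (Δh/L) = 0.01178 × 2440 × (16.6/23.60) = 20.22 m³/day.

20.2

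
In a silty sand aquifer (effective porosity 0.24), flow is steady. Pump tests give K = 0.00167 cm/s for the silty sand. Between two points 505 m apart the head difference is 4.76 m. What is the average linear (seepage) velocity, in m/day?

0.0567

Convert K: 0.00167 cm/s × 864 = 1.443 m/day.
Hydraulic gradient i = Δh / L = 4.76 / 505 = 0.009426.
Darcy flux q = K · i = 1.443 × 0.009426 = 0.01360 m/day.
Seepage velocity v = q / n_e = 0.01360 / 0.24 = 0.05667 m/day.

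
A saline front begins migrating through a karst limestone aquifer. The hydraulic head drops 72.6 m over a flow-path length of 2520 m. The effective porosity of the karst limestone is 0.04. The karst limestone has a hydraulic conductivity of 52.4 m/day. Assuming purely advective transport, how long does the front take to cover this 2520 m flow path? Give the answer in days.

Hydraulic gradient i = Δh / L = 72.6 / 2520 = 0.02881.
Darcy flux q = K · i = 52.40 × 0.02881 = 1.510 m/day.
Seepage velocity v = q / n_e = 1.510 / 0.04 = 37.74 m/day.
Travel time t = L / v = 2520 / 37.74 = 66.77 days.

66.8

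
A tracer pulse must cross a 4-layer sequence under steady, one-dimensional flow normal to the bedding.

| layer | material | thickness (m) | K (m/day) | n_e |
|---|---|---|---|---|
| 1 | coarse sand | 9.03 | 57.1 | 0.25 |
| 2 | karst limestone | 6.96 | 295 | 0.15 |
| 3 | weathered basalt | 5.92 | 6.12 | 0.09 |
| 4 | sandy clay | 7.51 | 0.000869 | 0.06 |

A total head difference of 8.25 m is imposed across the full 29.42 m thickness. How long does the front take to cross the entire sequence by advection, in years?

With flow normal to the layers, continuity requires the same specific discharge q through every layer.
Σ(b_i/K_i) = 9.03/57.1 + 6.96/295 + 5.92/6.12 + 7.51/0.000869 = 8643 d.
q = Δh / Σ(b_i/K_i) = 8.25 / 8643 = 0.0009545 m/day.
In each layer the seepage velocity is v_i = q/n_i, so the layer transit time is t_i = b_i·n_i / q:
  layer 1 (coarse sand): t_1 = 9.03 × 0.25 / 0.0009545 = 2365 d
  layer 2 (karst limestone): t_2 = 6.96 × 0.15 / 0.0009545 = 1094 d
  layer 3 (weathered basalt): t_3 = 5.92 × 0.09 / 0.0009545 = 558.2 d
  layer 4 (sandy clay): t_4 = 7.51 × 0.06 / 0.0009545 = 472.1 d
Total t = Σ t_i = 4489 days = 12.29 years.

12.3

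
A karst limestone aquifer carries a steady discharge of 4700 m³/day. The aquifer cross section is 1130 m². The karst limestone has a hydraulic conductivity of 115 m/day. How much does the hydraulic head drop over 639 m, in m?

From Q = K·A·i, i = Q / (K·A) = 4700 / (115.0 × 1130) = 0.03617.
Head loss Δh = i · L = 0.03617 × 639 = 23.11 m.

23.1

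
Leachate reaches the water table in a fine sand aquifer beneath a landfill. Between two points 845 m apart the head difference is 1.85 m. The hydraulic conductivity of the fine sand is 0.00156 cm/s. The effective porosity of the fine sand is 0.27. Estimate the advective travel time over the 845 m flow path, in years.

212

Convert K: 0.00156 cm/s × 864 = 1.348 m/day.
Hydraulic gradient i = Δh / L = 1.85 / 845 = 0.002189.
Darcy flux q = K · i = 1.348 × 0.002189 = 0.002951 m/day.
Seepage velocity v = q / n_e = 0.002951 / 0.27 = 0.01093 m/day.
Travel time t = L / v = 845 / 0.01093 = 77316 days = 211.7 years.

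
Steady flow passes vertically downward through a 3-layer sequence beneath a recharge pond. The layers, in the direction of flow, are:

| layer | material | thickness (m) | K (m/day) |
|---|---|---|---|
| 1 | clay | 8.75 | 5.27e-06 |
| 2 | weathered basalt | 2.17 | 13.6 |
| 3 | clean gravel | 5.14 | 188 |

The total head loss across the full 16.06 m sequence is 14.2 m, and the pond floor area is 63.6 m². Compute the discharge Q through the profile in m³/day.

0.000544

Flow is perpendicular to layering, so the layers act in series and the equivalent K is the thickness-weighted harmonic mean.
Total thickness L = 8.75 + 2.17 + 5.14 = 16.06 m.
Σ(b_i/K_i) = 8.75/5.27e-06 + 2.17/13.6 + 5.14/188 = 1.660e+06 d.
K_eq = L / Σ(b_i/K_i) = 16.06 / 1.660e+06 = 9.673e-06 m/day.
Q = K_eq · A · (Δh/L) = 9.673e-06 × 63.6 × (14.2/16.06) = 0.0005439 m³/day.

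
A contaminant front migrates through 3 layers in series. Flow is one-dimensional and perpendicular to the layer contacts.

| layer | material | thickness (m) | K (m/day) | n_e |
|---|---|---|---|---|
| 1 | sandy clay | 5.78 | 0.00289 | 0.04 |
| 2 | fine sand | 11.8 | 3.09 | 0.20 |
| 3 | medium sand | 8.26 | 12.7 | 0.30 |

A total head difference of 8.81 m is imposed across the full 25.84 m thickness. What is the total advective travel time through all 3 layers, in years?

With flow normal to the layers, continuity requires the same specific discharge q through every layer.
Σ(b_i/K_i) = 5.78/0.00289 + 11.8/3.09 + 8.26/12.7 = 2004 d.
q = Δh / Σ(b_i/K_i) = 8.81 / 2004 = 0.004395 m/day.
In each layer the seepage velocity is v_i = q/n_i, so the layer transit time is t_i = b_i·n_i / q:
  layer 1 (sandy clay): t_1 = 5.78 × 0.04 / 0.004395 = 52.60 d
  layer 2 (fine sand): t_2 = 11.8 × 0.20 / 0.004395 = 537.0 d
  layer 3 (medium sand): t_3 = 8.26 × 0.30 / 0.004395 = 563.8 d
Total t = Σ t_i = 1153 days = 3.158 years.

3.16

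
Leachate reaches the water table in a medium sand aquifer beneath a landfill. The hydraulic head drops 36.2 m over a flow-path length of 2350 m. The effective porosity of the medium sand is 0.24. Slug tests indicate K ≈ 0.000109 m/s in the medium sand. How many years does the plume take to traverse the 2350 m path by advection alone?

Convert K: 0.000109 m/s × 86400 = 9.418 m/day.
Hydraulic gradient i = Δh / L = 36.2 / 2350 = 0.01540.
Darcy flux q = K · i = 9.418 × 0.01540 = 0.1451 m/day.
Seepage velocity v = q / n_e = 0.1451 / 0.24 = 0.6045 m/day.
Travel time t = L / v = 2350 / 0.6045 = 3888 days = 10.64 years.

10.6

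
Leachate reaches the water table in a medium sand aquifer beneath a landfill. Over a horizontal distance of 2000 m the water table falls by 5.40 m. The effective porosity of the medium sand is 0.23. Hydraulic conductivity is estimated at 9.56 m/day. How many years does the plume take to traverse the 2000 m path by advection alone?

48.8

Hydraulic gradient i = Δh / L = 5.40 / 2000 = 0.002700.
Darcy flux q = K · i = 9.560 × 0.002700 = 0.02581 m/day.
Seepage velocity v = q / n_e = 0.02581 / 0.23 = 0.1122 m/day.
Travel time t = L / v = 2000 / 0.1122 = 17821 days = 48.79 years.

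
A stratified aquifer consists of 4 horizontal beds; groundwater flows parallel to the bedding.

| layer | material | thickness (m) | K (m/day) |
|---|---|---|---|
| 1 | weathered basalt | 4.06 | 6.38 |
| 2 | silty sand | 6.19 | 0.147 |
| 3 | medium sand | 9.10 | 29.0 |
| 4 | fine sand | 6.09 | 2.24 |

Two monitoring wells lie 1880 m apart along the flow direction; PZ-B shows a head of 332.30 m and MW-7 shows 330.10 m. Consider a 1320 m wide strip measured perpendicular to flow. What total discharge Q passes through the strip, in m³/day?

Flow is parallel to layering, so each bed carries its own Darcy discharge and the transmissivities add.
Σ(K_i·b_i) = 6.38×4.06 + 0.147×6.19 + 29.0×9.10 + 2.24×6.09 = 304.4 m²/day.
Hydraulic gradient i = (332.30 − 330.10) / 1880 = 2.2 / 1880 = 0.001170.
Q = Σ(K_i·b_i) · W · i = 304.4 × 1320 × 0.001170 = 470.1 m³/day.

470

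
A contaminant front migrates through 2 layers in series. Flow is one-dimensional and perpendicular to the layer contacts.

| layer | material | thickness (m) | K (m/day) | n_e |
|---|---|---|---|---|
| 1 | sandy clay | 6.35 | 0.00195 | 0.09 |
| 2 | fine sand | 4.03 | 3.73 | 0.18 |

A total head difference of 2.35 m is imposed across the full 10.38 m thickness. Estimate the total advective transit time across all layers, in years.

4.92

With flow normal to the layers, continuity requires the same specific discharge q through every layer.
Σ(b_i/K_i) = 6.35/0.00195 + 4.03/3.73 = 3257 d.
q = Δh / Σ(b_i/K_i) = 2.35 / 3257 = 0.0007214 m/day.
In each layer the seepage velocity is v_i = q/n_i, so the layer transit time is t_i = b_i·n_i / q:
  layer 1 (sandy clay): t_1 = 6.35 × 0.09 / 0.0007214 = 792.2 d
  layer 2 (fine sand): t_2 = 4.03 × 0.18 / 0.0007214 = 1006 d
Total t = Σ t_i = 1798 days = 4.922 years.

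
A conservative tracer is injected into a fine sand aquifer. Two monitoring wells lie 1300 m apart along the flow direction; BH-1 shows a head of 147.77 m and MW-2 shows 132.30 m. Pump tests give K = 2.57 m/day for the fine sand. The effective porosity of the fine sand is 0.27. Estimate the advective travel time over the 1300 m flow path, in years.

Hydraulic gradient i = (147.77 − 132.30) / 1300 = 15.47 / 1300 = 0.01190.
Darcy flux q = K · i = 2.570 × 0.01190 = 0.03058 m/day.
Seepage velocity v = q / n_e = 0.03058 / 0.27 = 0.1133 m/day.
Travel time t = L / v = 1300 / 0.1133 = 11477 days = 31.42 years.

31.4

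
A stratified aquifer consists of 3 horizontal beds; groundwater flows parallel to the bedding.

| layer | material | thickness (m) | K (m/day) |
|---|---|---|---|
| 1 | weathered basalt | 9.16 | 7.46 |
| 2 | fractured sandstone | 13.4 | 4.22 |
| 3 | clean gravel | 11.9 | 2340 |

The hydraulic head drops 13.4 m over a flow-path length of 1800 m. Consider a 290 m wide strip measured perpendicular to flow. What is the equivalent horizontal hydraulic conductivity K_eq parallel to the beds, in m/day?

812

Flow is parallel to layering, so each bed carries its own Darcy discharge and the transmissivities add.
Σ(K_i·b_i) = 7.46×9.16 + 4.22×13.4 + 2340×11.9 = 27971 m²/day.
Total thickness b = 34.46 m, so K_eq = Σ(K_i·b_i)/b = 811.7 m/day.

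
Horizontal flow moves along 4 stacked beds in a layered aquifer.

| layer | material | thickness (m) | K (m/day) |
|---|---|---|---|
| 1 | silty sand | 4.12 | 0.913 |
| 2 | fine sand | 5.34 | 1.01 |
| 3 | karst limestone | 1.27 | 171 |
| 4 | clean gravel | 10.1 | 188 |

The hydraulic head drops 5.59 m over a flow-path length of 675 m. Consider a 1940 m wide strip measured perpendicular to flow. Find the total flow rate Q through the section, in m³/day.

34100

Flow is parallel to layering, so each bed carries its own Darcy discharge and the transmissivities add.
Σ(K_i·b_i) = 0.913×4.12 + 1.01×5.34 + 171×1.27 + 188×10.1 = 2125 m²/day.
Hydraulic gradient i = Δh / L = 5.59 / 675 = 0.008281.
Q = Σ(K_i·b_i) · W · i = 2125 × 1940 × 0.008281 = 34142 m³/day.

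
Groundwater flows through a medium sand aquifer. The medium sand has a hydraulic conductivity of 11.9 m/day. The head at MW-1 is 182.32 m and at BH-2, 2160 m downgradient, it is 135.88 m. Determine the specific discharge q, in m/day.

Hydraulic gradient i = (182.32 − 135.88) / 2160 = 46.44 / 2160 = 0.02150.
Specific discharge q = K · i = 11.90 × 0.02150 = 0.2558 m/day.

0.256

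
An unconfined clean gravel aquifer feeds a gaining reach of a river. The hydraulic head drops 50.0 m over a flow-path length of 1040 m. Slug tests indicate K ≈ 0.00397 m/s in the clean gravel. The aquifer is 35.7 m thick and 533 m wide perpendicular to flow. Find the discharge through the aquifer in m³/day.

314000

Convert K: 0.00397 m/s × 86400 = 343.0 m/day.
Cross-sectional area A = 533 × 35.7 = 19028 m².
Hydraulic gradient i = Δh / L = 50.0 / 1040 = 0.04808.
Darcy's law: Q = K · A · i = 343.0 × 19028 × 0.04808 = 3.138e+05 m³/day.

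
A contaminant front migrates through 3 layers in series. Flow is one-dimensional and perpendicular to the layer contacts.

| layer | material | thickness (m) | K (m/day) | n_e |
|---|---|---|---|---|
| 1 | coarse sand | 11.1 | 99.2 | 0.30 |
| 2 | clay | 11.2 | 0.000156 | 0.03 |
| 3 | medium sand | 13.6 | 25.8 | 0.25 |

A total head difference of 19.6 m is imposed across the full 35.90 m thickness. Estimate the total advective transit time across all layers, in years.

70.9

With flow normal to the layers, continuity requires the same specific discharge q through every layer.
Σ(b_i/K_i) = 11.1/99.2 + 11.2/0.000156 + 13.6/25.8 = 71796 d.
q = Δh / Σ(b_i/K_i) = 19.6 / 71796 = 0.0002730 m/day.
In each layer the seepage velocity is v_i = q/n_i, so the layer transit time is t_i = b_i·n_i / q:
  layer 1 (coarse sand): t_1 = 11.1 × 0.30 / 0.0002730 = 12198 d
  layer 2 (clay): t_2 = 11.2 × 0.03 / 0.0002730 = 1231 d
  layer 3 (medium sand): t_3 = 13.6 × 0.25 / 0.0002730 = 12454 d
Total t = Σ t_i = 25883 days = 70.86 years.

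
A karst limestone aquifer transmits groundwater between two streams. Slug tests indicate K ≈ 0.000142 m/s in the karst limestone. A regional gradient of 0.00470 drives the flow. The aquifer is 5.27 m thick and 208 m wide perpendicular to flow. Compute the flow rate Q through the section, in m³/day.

Convert K: 0.000142 m/s × 86400 = 12.27 m/day.
Cross-sectional area A = 208 × 5.27 = 1096 m².
Hydraulic gradient i = 0.00470.
Darcy's law: Q = K · A · i = 12.27 × 1096 × 0.004700 = 63.21 m³/day.

63.2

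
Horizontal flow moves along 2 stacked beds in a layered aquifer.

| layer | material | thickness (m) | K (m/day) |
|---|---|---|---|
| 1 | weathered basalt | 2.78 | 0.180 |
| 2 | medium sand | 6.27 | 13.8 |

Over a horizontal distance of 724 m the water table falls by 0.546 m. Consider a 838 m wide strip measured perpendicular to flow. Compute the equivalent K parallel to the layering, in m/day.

9.62

Flow is parallel to layering, so each bed carries its own Darcy discharge and the transmissivities add.
Σ(K_i·b_i) = 0.180×2.78 + 13.8×6.27 = 87.03 m²/day.
Total thickness b = 9.050 m, so K_eq = Σ(K_i·b_i)/b = 9.616 m/day.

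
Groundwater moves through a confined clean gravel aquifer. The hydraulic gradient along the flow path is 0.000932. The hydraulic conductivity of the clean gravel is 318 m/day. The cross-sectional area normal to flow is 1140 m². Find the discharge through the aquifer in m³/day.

338

Hydraulic gradient i = 0.000932.
Darcy's law: Q = K · A · i = 318.0 × 1140 × 0.0009320 = 337.9 m³/day.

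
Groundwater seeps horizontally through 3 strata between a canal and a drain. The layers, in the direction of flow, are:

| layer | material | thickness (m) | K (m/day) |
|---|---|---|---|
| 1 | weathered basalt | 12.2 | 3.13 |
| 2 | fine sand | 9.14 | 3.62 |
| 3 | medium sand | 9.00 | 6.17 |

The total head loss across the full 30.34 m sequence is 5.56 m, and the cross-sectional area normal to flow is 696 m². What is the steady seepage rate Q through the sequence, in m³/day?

491

Flow is perpendicular to layering, so the layers act in series and the equivalent K is the thickness-weighted harmonic mean.
Total thickness L = 12.2 + 9.14 + 9.00 = 30.34 m.
Σ(b_i/K_i) = 12.2/3.13 + 9.14/3.62 + 9.00/6.17 = 7.881 d.
K_eq = L / Σ(b_i/K_i) = 30.34 / 7.881 = 3.850 m/day.
Q = K_eq · A · (Δh/L) = 3.850 × 696 × (5.56/30.34) = 491.0 m³/day.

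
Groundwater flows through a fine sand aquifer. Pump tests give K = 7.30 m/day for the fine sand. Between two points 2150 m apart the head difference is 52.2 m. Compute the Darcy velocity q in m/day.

Hydraulic gradient i = Δh / L = 52.2 / 2150 = 0.02428.
Specific discharge q = K · i = 7.300 × 0.02428 = 0.1772 m/day.

0.177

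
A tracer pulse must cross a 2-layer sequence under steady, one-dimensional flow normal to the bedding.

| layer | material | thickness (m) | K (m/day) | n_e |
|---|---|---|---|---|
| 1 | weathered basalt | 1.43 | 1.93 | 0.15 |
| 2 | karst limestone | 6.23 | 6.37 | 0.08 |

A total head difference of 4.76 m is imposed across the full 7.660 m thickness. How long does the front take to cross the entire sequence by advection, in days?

0.257

With flow normal to the layers, continuity requires the same specific discharge q through every layer.
Σ(b_i/K_i) = 1.43/1.93 + 6.23/6.37 = 1.719 d.
q = Δh / Σ(b_i/K_i) = 4.76 / 1.719 = 2.769 m/day.
In each layer the seepage velocity is v_i = q/n_i, so the layer transit time is t_i = b_i·n_i / q:
  layer 1 (weathered basalt): t_1 = 1.43 × 0.15 / 2.769 = 0.07746 d
  layer 2 (karst limestone): t_2 = 6.23 × 0.08 / 2.769 = 0.1800 d
Total t = Σ t_i = 0.2574 days.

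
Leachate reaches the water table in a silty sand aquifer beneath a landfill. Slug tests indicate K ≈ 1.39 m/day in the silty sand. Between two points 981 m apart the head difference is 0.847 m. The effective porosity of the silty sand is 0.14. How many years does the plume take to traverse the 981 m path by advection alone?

313

Hydraulic gradient i = Δh / L = 0.847 / 981 = 0.0008634.
Darcy flux q = K · i = 1.390 × 0.0008634 = 0.001200 m/day.
Seepage velocity v = q / n_e = 0.001200 / 0.14 = 0.008572 m/day.
Travel time t = L / v = 981 / 0.008572 = 1.144e+05 days = 313.3 years.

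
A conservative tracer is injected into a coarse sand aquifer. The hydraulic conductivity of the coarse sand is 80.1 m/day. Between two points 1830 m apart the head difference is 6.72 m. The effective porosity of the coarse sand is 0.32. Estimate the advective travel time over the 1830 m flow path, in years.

Hydraulic gradient i = Δh / L = 6.72 / 1830 = 0.003672.
Darcy flux q = K · i = 80.10 × 0.003672 = 0.2941 m/day.
Seepage velocity v = q / n_e = 0.2941 / 0.32 = 0.9192 m/day.
Travel time t = L / v = 1830 / 0.9192 = 1991 days = 5.451 years.

5.45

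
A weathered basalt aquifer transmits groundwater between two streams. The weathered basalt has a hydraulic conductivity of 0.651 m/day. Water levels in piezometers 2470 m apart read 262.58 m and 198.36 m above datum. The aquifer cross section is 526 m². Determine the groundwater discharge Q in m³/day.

Hydraulic gradient i = (262.58 − 198.36) / 2470 = 64.22 / 2470 = 0.02600.
Darcy's law: Q = K · A · i = 0.6510 × 526.0 × 0.02600 = 8.903 m³/day.

8.90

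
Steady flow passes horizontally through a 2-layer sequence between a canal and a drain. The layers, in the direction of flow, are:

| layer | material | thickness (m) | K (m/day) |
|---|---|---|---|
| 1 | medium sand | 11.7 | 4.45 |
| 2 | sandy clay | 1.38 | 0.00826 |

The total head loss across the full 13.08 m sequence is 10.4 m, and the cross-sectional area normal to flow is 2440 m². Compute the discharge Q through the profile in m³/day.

150

Flow is perpendicular to layering, so the layers act in series and the equivalent K is the thickness-weighted harmonic mean.
Total thickness L = 11.7 + 1.38 = 13.08 m.
Σ(b_i/K_i) = 11.7/4.45 + 1.38/0.00826 = 169.7 d.
K_eq = L / Σ(b_i/K_i) = 13.08 / 169.7 = 0.07708 m/day.
Q = K_eq · A · (Δh/L) = 0.07708 × 2440 × (10.4/13.08) = 149.5 m³/day.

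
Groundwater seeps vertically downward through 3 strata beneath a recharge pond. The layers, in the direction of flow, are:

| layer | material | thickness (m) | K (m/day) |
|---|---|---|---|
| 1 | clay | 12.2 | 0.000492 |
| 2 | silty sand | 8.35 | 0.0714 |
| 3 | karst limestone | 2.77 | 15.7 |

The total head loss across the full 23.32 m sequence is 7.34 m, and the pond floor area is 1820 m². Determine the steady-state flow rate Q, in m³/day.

Flow is perpendicular to layering, so the layers act in series and the equivalent K is the thickness-weighted harmonic mean.
Total thickness L = 12.2 + 8.35 + 2.77 = 23.32 m.
Σ(b_i/K_i) = 12.2/0.000492 + 8.35/0.0714 + 2.77/15.7 = 24914 d.
K_eq = L / Σ(b_i/K_i) = 23.32 / 24914 = 0.0009360 m/day.
Q = K_eq · A · (Δh/L) = 0.0009360 × 1820 × (7.34/23.32) = 0.5362 m³/day.

0.536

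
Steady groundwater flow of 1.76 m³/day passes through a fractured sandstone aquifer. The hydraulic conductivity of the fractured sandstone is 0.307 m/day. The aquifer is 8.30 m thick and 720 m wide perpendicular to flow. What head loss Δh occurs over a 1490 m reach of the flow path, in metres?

Cross-sectional area A = 720 × 8.30 = 5976 m².
From Q = K·A·i, i = Q / (K·A) = 1.76 / (0.3070 × 5976) = 0.0009593.
Head loss Δh = i · L = 0.0009593 × 1490 = 1.429 m.

1.43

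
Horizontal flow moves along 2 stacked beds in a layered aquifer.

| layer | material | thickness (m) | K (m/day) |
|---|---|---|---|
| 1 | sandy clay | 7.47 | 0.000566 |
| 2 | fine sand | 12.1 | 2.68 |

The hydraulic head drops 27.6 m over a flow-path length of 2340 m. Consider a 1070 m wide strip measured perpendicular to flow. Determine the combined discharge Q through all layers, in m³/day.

409

Flow is parallel to layering, so each bed carries its own Darcy discharge and the transmissivities add.
Σ(K_i·b_i) = 0.000566×7.47 + 2.68×12.1 = 32.43 m²/day.
Hydraulic gradient i = Δh / L = 27.6 / 2340 = 0.01179.
Q = Σ(K_i·b_i) · W · i = 32.43 × 1070 × 0.01179 = 409.3 m³/day.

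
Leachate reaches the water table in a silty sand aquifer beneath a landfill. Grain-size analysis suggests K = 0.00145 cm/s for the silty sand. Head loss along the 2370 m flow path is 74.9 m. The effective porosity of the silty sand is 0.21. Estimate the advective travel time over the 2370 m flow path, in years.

Convert K: 0.00145 cm/s × 864 = 1.253 m/day.
Hydraulic gradient i = Δh / L = 74.9 / 2370 = 0.03160.
Darcy flux q = K · i = 1.253 × 0.03160 = 0.03959 m/day.
Seepage velocity v = q / n_e = 0.03959 / 0.21 = 0.1885 m/day.
Travel time t = L / v = 2370 / 0.1885 = 12570 days = 34.42 years.

34.4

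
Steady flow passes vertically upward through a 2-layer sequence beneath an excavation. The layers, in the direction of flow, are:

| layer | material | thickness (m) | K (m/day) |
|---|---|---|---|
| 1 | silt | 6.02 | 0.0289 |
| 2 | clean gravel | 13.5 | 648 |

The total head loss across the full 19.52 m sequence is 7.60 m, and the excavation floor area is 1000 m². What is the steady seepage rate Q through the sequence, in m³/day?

36.5

Flow is perpendicular to layering, so the layers act in series and the equivalent K is the thickness-weighted harmonic mean.
Total thickness L = 6.02 + 13.5 = 19.52 m.
Σ(b_i/K_i) = 6.02/0.0289 + 13.5/648 = 208.3 d.
K_eq = L / Σ(b_i/K_i) = 19.52 / 208.3 = 0.09370 m/day.
Q = K_eq · A · (Δh/L) = 0.09370 × 1000 × (7.60/19.52) = 36.48 m³/day.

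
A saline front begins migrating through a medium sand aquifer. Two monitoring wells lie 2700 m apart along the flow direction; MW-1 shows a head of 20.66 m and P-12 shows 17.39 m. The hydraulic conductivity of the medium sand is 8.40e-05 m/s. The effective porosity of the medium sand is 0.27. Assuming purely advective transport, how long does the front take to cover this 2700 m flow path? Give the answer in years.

Convert K: 8.40e-05 m/s × 86400 = 7.258 m/day.
Hydraulic gradient i = (20.66 − 17.39) / 2700 = 3.27 / 2700 = 0.001211.
Darcy flux q = K · i = 7.258 × 0.001211 = 0.008790 m/day.
Seepage velocity v = q / n_e = 0.008790 / 0.27 = 0.03255 m/day.
Travel time t = L / v = 2700 / 0.03255 = 82937 days = 227.1 years.

227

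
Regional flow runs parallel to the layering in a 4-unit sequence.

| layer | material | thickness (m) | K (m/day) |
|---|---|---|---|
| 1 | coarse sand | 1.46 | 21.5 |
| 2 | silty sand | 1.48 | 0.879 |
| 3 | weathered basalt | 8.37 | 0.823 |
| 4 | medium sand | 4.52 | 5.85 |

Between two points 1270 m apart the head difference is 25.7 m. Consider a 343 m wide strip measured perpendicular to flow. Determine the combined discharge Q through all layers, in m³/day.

458

Flow is parallel to layering, so each bed carries its own Darcy discharge and the transmissivities add.
Σ(K_i·b_i) = 21.5×1.46 + 0.879×1.48 + 0.823×8.37 + 5.85×4.52 = 66.02 m²/day.
Hydraulic gradient i = Δh / L = 25.7 / 1270 = 0.02024.
Q = Σ(K_i·b_i) · W · i = 66.02 × 343 × 0.02024 = 458.3 m³/day.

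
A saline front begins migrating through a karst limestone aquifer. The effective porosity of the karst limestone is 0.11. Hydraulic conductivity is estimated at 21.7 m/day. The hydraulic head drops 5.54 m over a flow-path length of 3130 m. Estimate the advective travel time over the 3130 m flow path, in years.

24.5

Hydraulic gradient i = Δh / L = 5.54 / 3130 = 0.001770.
Darcy flux q = K · i = 21.70 × 0.001770 = 0.03841 m/day.
Seepage velocity v = q / n_e = 0.03841 / 0.11 = 0.3492 m/day.
Travel time t = L / v = 3130 / 0.3492 = 8964 days = 24.54 years.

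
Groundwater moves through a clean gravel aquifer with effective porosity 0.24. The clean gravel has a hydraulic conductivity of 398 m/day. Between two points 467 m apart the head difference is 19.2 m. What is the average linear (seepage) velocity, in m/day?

Hydraulic gradient i = Δh / L = 19.2 / 467 = 0.04111.
Darcy flux q = K · i = 398.0 × 0.04111 = 16.36 m/day.
Seepage velocity v = q / n_e = 16.36 / 0.24 = 68.18 m/day.

68.2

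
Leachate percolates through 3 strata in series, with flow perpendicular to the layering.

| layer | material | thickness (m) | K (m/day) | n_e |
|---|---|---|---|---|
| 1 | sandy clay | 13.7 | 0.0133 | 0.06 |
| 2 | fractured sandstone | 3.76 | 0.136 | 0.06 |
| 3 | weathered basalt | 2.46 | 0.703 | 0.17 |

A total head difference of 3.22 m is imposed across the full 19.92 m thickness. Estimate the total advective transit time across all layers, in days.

483

With flow normal to the layers, continuity requires the same specific discharge q through every layer.
Σ(b_i/K_i) = 13.7/0.0133 + 3.76/0.136 + 2.46/0.703 = 1061 d.
q = Δh / Σ(b_i/K_i) = 3.22 / 1061 = 0.003034 m/day.
In each layer the seepage velocity is v_i = q/n_i, so the layer transit time is t_i = b_i·n_i / q:
  layer 1 (sandy clay): t_1 = 13.7 × 0.06 / 0.003034 = 270.9 d
  layer 2 (fractured sandstone): t_2 = 3.76 × 0.06 / 0.003034 = 74.35 d
  layer 3 (weathered basalt): t_3 = 2.46 × 0.17 / 0.003034 = 137.8 d
Total t = Σ t_i = 483.1 days.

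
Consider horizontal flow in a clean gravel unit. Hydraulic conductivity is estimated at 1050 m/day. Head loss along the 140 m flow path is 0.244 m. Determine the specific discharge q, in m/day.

Hydraulic gradient i = Δh / L = 0.244 / 140 = 0.001743.
Specific discharge q = K · i = 1050 × 0.001743 = 1.830 m/day.

1.83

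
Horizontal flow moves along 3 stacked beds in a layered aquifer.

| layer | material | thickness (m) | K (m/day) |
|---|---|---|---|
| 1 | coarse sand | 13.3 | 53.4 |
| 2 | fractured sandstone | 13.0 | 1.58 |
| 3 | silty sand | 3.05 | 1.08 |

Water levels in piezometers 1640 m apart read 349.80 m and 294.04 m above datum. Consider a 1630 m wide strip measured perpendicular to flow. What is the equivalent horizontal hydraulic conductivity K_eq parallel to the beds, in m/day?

Flow is parallel to layering, so each bed carries its own Darcy discharge and the transmissivities add.
Σ(K_i·b_i) = 53.4×13.3 + 1.58×13.0 + 1.08×3.05 = 734.1 m²/day.
Total thickness b = 29.35 m, so K_eq = Σ(K_i·b_i)/b = 25.01 m/day.

25.0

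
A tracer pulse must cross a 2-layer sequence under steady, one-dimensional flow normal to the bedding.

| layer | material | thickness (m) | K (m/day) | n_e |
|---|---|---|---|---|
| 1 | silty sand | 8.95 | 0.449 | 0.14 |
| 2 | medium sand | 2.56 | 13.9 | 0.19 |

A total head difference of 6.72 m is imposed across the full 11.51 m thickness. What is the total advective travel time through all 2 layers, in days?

5.21

With flow normal to the layers, continuity requires the same specific discharge q through every layer.
Σ(b_i/K_i) = 8.95/0.449 + 2.56/13.9 = 20.12 d.
q = Δh / Σ(b_i/K_i) = 6.72 / 20.12 = 0.3340 m/day.
In each layer the seepage velocity is v_i = q/n_i, so the layer transit time is t_i = b_i·n_i / q:
  layer 1 (silty sand): t_1 = 8.95 × 0.14 / 0.3340 = 3.751 d
  layer 2 (medium sand): t_2 = 2.56 × 0.19 / 0.3340 = 1.456 d
Total t = Σ t_i = 5.207 days.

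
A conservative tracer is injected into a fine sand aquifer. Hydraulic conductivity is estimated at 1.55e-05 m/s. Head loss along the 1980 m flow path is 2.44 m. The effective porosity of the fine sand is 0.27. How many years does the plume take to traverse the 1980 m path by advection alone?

Convert K: 1.55e-05 m/s × 86400 = 1.339 m/day.
Hydraulic gradient i = Δh / L = 2.44 / 1980 = 0.001232.
Darcy flux q = K · i = 1.339 × 0.001232 = 0.001650 m/day.
Seepage velocity v = q / n_e = 0.001650 / 0.27 = 0.006112 m/day.
Travel time t = L / v = 1980 / 0.006112 = 3.239e+05 days = 886.9 years.

887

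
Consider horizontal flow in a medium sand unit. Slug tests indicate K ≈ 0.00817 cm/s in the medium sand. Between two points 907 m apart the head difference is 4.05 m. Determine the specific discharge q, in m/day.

Convert K: 0.00817 cm/s × 864 = 7.059 m/day.
Hydraulic gradient i = Δh / L = 4.05 / 907 = 0.004465.
Specific discharge q = K · i = 7.059 × 0.004465 = 0.03152 m/day.

0.0315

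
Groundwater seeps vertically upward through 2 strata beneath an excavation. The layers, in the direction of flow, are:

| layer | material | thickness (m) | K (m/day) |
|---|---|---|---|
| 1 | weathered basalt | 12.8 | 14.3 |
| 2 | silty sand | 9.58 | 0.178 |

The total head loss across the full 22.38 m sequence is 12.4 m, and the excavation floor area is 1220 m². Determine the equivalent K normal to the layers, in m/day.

Flow is perpendicular to layering, so the layers act in series and the equivalent K is the thickness-weighted harmonic mean.
Total thickness L = 12.8 + 9.58 = 22.38 m.
Σ(b_i/K_i) = 12.8/14.3 + 9.58/0.178 = 54.72 d.
K_eq = L / Σ(b_i/K_i) = 22.38 / 54.72 = 0.4090 m/day.

0.409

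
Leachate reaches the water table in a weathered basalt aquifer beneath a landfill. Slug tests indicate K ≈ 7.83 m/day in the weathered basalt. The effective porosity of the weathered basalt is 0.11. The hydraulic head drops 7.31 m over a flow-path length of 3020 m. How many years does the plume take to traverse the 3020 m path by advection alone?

48.0

Hydraulic gradient i = Δh / L = 7.31 / 3020 = 0.002421.
Darcy flux q = K · i = 7.830 × 0.002421 = 0.01895 m/day.
Seepage velocity v = q / n_e = 0.01895 / 0.11 = 0.1723 m/day.
Travel time t = L / v = 3020 / 0.1723 = 17528 days = 47.99 years.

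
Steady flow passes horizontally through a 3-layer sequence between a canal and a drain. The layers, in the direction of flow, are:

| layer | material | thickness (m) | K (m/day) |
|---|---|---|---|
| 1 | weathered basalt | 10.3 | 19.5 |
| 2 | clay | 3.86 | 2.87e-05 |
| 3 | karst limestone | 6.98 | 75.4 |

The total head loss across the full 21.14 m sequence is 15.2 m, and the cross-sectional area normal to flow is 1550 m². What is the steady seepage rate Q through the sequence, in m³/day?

Flow is perpendicular to layering, so the layers act in series and the equivalent K is the thickness-weighted harmonic mean.
Total thickness L = 10.3 + 3.86 + 6.98 = 21.14 m.
Σ(b_i/K_i) = 10.3/19.5 + 3.86/2.87e-05 + 6.98/75.4 = 1.345e+05 d.
K_eq = L / Σ(b_i/K_i) = 21.14 / 1.345e+05 = 0.0001572 m/day.
Q = K_eq · A · (Δh/L) = 0.0001572 × 1550 × (15.2/21.14) = 0.1752 m³/day.

0.175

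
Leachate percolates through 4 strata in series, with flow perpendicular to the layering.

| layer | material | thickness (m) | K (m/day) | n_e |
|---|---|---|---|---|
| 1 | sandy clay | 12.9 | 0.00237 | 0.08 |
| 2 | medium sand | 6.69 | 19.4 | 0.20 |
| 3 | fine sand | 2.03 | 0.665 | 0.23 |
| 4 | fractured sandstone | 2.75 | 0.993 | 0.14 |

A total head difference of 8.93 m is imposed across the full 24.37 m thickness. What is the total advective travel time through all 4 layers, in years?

With flow normal to the layers, continuity requires the same specific discharge q through every layer.
Σ(b_i/K_i) = 12.9/0.00237 + 6.69/19.4 + 2.03/0.665 + 2.75/0.993 = 5449 d.
q = Δh / Σ(b_i/K_i) = 8.93 / 5449 = 0.001639 m/day.
In each layer the seepage velocity is v_i = q/n_i, so the layer transit time is t_i = b_i·n_i / q:
  layer 1 (sandy clay): t_1 = 12.9 × 0.08 / 0.001639 = 629.7 d
  layer 2 (medium sand): t_2 = 6.69 × 0.20 / 0.001639 = 816.5 d
  layer 3 (fine sand): t_3 = 2.03 × 0.23 / 0.001639 = 284.9 d
  layer 4 (fractured sandstone): t_4 = 2.75 × 0.14 / 0.001639 = 234.9 d
Total t = Σ t_i = 1966 days = 5.383 years.

5.38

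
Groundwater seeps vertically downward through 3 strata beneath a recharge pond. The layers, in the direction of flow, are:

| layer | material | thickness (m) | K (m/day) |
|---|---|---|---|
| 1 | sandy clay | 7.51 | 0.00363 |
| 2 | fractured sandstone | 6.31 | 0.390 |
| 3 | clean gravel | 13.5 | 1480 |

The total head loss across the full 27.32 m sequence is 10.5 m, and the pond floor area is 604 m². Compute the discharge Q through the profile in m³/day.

Flow is perpendicular to layering, so the layers act in series and the equivalent K is the thickness-weighted harmonic mean.
Total thickness L = 7.51 + 6.31 + 13.5 = 27.32 m.
Σ(b_i/K_i) = 7.51/0.00363 + 6.31/0.390 + 13.5/1480 = 2085 d.
K_eq = L / Σ(b_i/K_i) = 27.32 / 2085 = 0.01310 m/day.
Q = K_eq · A · (Δh/L) = 0.01310 × 604 × (10.5/27.32) = 3.042 m³/day.

3.04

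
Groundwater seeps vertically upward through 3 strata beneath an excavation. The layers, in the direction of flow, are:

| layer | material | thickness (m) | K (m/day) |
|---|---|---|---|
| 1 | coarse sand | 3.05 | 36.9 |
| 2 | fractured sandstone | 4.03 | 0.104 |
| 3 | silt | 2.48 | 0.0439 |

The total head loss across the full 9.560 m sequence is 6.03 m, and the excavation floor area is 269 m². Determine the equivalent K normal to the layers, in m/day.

0.100

Flow is perpendicular to layering, so the layers act in series and the equivalent K is the thickness-weighted harmonic mean.
Total thickness L = 3.05 + 4.03 + 2.48 = 9.560 m.
Σ(b_i/K_i) = 3.05/36.9 + 4.03/0.104 + 2.48/0.0439 = 95.32 d.
K_eq = L / Σ(b_i/K_i) = 9.560 / 95.32 = 0.1003 m/day.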